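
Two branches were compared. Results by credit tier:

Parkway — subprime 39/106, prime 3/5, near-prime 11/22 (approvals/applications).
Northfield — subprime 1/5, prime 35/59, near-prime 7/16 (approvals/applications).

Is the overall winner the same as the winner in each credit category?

No

Subprime: Parkway 39/106 = 36.8%, Northfield 1/5 = 20.0% → Parkway
Prime: Parkway 3/5 = 60.0%, Northfield 35/59 = 59.3% → Parkway
Near-prime: Parkway 11/22 = 50.0%, Northfield 7/16 = 43.8% → Parkway
Overall: Parkway 53/133 = 39.8%, Northfield 43/80 = 53.8% → Northfield
Parkway wins each credit group but Northfield wins overall — the comparison reverses. Parkway's applications skew toward subprime, which has a lower base rate.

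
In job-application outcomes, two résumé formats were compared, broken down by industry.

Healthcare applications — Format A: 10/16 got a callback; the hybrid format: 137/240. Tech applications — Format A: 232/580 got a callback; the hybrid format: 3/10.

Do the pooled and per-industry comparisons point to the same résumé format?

No

Healthcare: Format A 10/16 = 62.5%, the hybrid format 137/240 = 57.1% → Format A
Tech: Format A 232/580 = 40.0%, the hybrid format 3/10 = 30.0% → Format A
Overall: Format A 242/596 = 40.6%, the hybrid format 140/250 = 56.0% → the hybrid format
Format A wins each industry group but the hybrid format wins overall — the comparison reverses. Format A's applications skew toward tech, which has a lower base rate.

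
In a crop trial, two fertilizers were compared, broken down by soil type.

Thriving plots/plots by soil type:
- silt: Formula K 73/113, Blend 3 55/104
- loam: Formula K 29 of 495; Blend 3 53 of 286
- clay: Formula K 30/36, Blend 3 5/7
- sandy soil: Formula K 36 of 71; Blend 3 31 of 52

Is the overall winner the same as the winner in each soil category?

Silt: Formula K 73/113 = 64.6%, Blend 3 55/104 = 52.9% → Formula K
Loam: Formula K 29/495 = 5.9%, Blend 3 53/286 = 18.5% → Blend 3
Clay: Formula K 30/36 = 83.3%, Blend 3 5/7 = 71.4% → Formula K
Sandy soil: Formula K 36/71 = 50.7%, Blend 3 31/52 = 59.6% → Blend 3
Overall: Formula K 168/715 = 23.5%, Blend 3 144/449 = 32.1% → Blend 3
Neither sweeps: Formula K wins 2 of 4 groups, Blend 3 wins 2. Blend 3 wins overall but not every group — no Simpson reversal.

No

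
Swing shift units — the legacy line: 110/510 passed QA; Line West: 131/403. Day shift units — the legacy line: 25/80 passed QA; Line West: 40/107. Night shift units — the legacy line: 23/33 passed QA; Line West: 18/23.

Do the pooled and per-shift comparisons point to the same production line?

Yes

Swing shift: the legacy line 110/510 = 21.6%, Line West 131/403 = 32.5% → Line West
Day shift: the legacy line 25/80 = 31.2%, Line West 40/107 = 37.4% → Line West
Night shift: the legacy line 23/33 = 69.7%, Line West 18/23 = 78.3% → Line West
Overall: the legacy line 158/623 = 25.4%, Line West 189/533 = 35.5% → Line West
Line West wins overall and in every shift group — no reversal.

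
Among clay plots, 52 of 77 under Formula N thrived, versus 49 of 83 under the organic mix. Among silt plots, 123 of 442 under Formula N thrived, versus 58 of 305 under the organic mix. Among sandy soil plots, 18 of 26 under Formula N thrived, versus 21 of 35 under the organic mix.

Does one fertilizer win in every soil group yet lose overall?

Clay: Formula N 52/77 = 67.5%, the organic mix 49/83 = 59.0% → Formula N
Silt: Formula N 123/442 = 27.8%, the organic mix 58/305 = 19.0% → Formula N
Sandy soil: Formula N 18/26 = 69.2%, the organic mix 21/35 = 60.0% → Formula N
Overall: Formula N 193/545 = 35.4%, the organic mix 128/423 = 30.3% → Formula N
Formula N wins overall and in every soil group — no reversal.

No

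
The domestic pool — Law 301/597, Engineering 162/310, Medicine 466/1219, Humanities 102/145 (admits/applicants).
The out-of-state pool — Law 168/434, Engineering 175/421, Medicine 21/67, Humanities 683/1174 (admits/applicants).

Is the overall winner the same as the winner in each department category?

Law: the domestic pool 301/597 = 50.4%, the out-of-state pool 168/434 = 38.7% → the domestic pool
Engineering: the domestic pool 162/310 = 52.3%, the out-of-state pool 175/421 = 41.6% → the domestic pool
Medicine: the domestic pool 466/1219 = 38.2%, the out-of-state pool 21/67 = 31.3% → the domestic pool
Humanities: the domestic pool 102/145 = 70.3%, the out-of-state pool 683/1174 = 58.2% → the domestic pool
Overall: the domestic pool 1031/2271 = 45.4%, the out-of-state pool 1047/2096 = 50.0% → the out-of-state pool
The domestic pool wins each department group but the out-of-state pool wins overall — the comparison reverses. The domestic pool's applicants skew toward Medicine, which has a lower base rate.

No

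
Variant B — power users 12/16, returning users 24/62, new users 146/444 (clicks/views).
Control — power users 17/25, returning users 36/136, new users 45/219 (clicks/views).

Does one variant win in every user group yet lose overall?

No

Power users: Variant B 12/16 = 75.0%, Control 17/25 = 68.0% → Variant B
Returning users: Variant B 24/62 = 38.7%, Control 36/136 = 26.5% → Variant B
New users: Variant B 146/444 = 32.9%, Control 45/219 = 20.5% → Variant B
Overall: Variant B 182/522 = 34.9%, Control 98/380 = 25.8% → Variant B
Variant B wins overall and in every user group — no reversal.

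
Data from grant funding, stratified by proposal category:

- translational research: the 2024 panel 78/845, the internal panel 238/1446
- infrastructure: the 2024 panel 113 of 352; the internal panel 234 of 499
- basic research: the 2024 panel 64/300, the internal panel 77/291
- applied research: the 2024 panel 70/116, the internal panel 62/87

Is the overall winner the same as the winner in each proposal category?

Yes

Translational research: the 2024 panel 78/845 = 9.2%, the internal panel 238/1446 = 16.5% → the internal panel
Infrastructure: the 2024 panel 113/352 = 32.1%, the internal panel 234/499 = 46.9% → the internal panel
Basic research: the 2024 panel 64/300 = 21.3%, the internal panel 77/291 = 26.5% → the internal panel
Applied research: the 2024 panel 70/116 = 60.3%, the internal panel 62/87 = 71.3% → the internal panel
Overall: the 2024 panel 325/1613 = 20.1%, the internal panel 611/2323 = 26.3% → the internal panel
The internal panel wins overall and in every proposal group — no reversal.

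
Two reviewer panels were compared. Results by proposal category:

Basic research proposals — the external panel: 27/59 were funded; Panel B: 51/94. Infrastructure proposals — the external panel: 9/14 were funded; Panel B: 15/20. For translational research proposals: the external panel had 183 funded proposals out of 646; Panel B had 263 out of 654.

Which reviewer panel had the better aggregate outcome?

Panel B

Basic research: the external panel 27/59 = 45.8%, Panel B 51/94 = 54.3% → Panel B
Infrastructure: the external panel 9/14 = 64.3%, Panel B 15/20 = 75.0% → Panel B
Translational research: the external panel 183/646 = 28.3%, Panel B 263/654 = 40.2% → Panel B
Overall: the external panel 219/719 = 30.5%, Panel B 329/768 = 42.8% → Panel B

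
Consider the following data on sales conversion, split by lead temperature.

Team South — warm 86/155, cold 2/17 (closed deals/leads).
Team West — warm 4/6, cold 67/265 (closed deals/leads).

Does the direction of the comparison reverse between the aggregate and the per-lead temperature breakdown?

Yes

Warm: Team South 86/155 = 55.5%, Team West 4/6 = 66.7% → Team West
Cold: Team South 2/17 = 11.8%, Team West 67/265 = 25.3% → Team West
Overall: Team South 88/172 = 51.2%, Team West 71/271 = 26.2% → Team South
Team West wins each lead group but Team South wins overall — the comparison reverses. Team West's leads skew toward cold, which has a lower base rate.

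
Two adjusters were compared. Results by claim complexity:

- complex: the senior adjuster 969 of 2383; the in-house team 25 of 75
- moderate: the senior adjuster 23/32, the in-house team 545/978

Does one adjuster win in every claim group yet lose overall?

Yes

Complex: the senior adjuster 969/2383 = 40.7%, the in-house team 25/75 = 33.3% → the senior adjuster
Moderate: the senior adjuster 23/32 = 71.9%, the in-house team 545/978 = 55.7% → the senior adjuster
Overall: the senior adjuster 992/2415 = 41.1%, the in-house team 570/1053 = 54.1% → the in-house team
The senior adjuster wins each claim group but the in-house team wins overall — the comparison reverses. The senior adjuster's claims skew toward complex, which has a lower base rate.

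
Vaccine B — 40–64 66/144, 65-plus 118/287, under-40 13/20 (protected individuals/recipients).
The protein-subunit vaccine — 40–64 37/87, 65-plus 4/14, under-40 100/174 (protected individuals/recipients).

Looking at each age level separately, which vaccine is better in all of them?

40–64: Vaccine B 66/144 = 45.8%, the protein-subunit vaccine 37/87 = 42.5% → Vaccine B
65-plus: Vaccine B 118/287 = 41.1%, the protein-subunit vaccine 4/14 = 28.6% → Vaccine B
Under-40: Vaccine B 13/20 = 65.0%, the protein-subunit vaccine 100/174 = 57.5% → Vaccine B
Vaccine B has the higher rate in all 3 groups.

Vaccine B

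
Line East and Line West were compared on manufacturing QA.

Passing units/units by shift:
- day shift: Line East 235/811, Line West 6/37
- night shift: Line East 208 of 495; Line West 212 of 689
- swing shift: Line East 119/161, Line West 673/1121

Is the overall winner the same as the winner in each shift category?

Day shift: Line East 235/811 = 29.0%, Line West 6/37 = 16.2% → Line East
Night shift: Line East 208/495 = 42.0%, Line West 212/689 = 30.8% → Line East
Swing shift: Line East 119/161 = 73.9%, Line West 673/1121 = 60.0% → Line East
Overall: Line East 562/1467 = 38.3%, Line West 891/1847 = 48.2% → Line West
Line East wins each shift group but Line West wins overall — the comparison reverses. Line East's units skew toward day shift, which has a lower base rate.

No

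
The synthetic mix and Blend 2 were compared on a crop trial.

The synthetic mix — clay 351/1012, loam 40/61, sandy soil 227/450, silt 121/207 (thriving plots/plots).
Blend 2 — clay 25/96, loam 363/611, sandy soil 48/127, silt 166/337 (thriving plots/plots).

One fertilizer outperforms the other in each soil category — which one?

the synthetic mix

Clay: the synthetic mix 351/1012 = 34.7%, Blend 2 25/96 = 26.0% → the synthetic mix
Loam: the synthetic mix 40/61 = 65.6%, Blend 2 363/611 = 59.4% → the synthetic mix
Sandy soil: the synthetic mix 227/450 = 50.4%, Blend 2 48/127 = 37.8% → the synthetic mix
Silt: the synthetic mix 121/207 = 58.5%, Blend 2 166/337 = 49.3% → the synthetic mix
The synthetic mix has the higher rate in all 4 groups.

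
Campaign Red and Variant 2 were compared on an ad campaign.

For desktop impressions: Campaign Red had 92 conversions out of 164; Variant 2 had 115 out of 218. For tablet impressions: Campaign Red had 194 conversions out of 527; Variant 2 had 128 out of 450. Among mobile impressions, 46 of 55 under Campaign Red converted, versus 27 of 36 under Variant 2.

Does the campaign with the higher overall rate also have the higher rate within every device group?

Yes

Desktop: Campaign Red 92/164 = 56.1%, Variant 2 115/218 = 52.8% → Campaign Red
Tablet: Campaign Red 194/527 = 36.8%, Variant 2 128/450 = 28.4% → Campaign Red
Mobile: Campaign Red 46/55 = 83.6%, Variant 2 27/36 = 75.0% → Campaign Red
Overall: Campaign Red 332/746 = 44.5%, Variant 2 270/704 = 38.4% → Campaign Red
Campaign Red wins overall and in every device group — no reversal.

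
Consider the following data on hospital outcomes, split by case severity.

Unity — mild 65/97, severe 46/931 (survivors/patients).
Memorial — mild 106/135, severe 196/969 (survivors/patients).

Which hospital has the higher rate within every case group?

Memorial

Mild: Unity 65/97 = 67.0%, Memorial 106/135 = 78.5% → Memorial
Severe: Unity 46/931 = 4.9%, Memorial 196/969 = 20.2% → Memorial
Memorial has the higher rate in both groups.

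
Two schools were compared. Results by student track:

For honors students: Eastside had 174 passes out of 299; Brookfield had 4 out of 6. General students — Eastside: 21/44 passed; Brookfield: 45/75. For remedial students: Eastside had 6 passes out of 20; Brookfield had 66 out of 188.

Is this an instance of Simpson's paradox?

Honors: Eastside 174/299 = 58.2%, Brookfield 4/6 = 66.7% → Brookfield
General: Eastside 21/44 = 47.7%, Brookfield 45/75 = 60.0% → Brookfield
Remedial: Eastside 6/20 = 30.0%, Brookfield 66/188 = 35.1% → Brookfield
Overall: Eastside 201/363 = 55.4%, Brookfield 115/269 = 42.8% → Eastside
Brookfield wins each student group but Eastside wins overall — the comparison reverses. Brookfield's students skew toward remedial, which has a lower base rate.

Yes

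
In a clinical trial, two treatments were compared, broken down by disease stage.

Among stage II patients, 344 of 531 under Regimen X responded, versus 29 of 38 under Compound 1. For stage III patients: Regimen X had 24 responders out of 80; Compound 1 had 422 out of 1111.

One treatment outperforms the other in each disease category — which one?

Stage II: Regimen X 344/531 = 64.8%, Compound 1 29/38 = 76.3% → Compound 1
Stage III: Regimen X 24/80 = 30.0%, Compound 1 422/1111 = 38.0% → Compound 1
Compound 1 has the higher rate in both groups.

Compound 1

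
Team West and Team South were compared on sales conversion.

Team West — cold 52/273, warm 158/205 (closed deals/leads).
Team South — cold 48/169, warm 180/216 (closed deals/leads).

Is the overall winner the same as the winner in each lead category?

Yes

Cold: Team West 52/273 = 19.0%, Team South 48/169 = 28.4% → Team South
Warm: Team West 158/205 = 77.1%, Team South 180/216 = 83.3% → Team South
Overall: Team West 210/478 = 43.9%, Team South 228/385 = 59.2% → Team South
Team South wins overall and in every lead group — no reversal.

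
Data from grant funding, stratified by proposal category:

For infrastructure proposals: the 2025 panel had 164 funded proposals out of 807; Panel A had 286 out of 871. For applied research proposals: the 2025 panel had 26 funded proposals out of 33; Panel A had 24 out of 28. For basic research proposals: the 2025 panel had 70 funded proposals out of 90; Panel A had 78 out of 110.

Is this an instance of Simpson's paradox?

No

Infrastructure: the 2025 panel 164/807 = 20.3%, Panel A 286/871 = 32.8% → Panel A
Applied research: the 2025 panel 26/33 = 78.8%, Panel A 24/28 = 85.7% → Panel A
Basic research: the 2025 panel 70/90 = 77.8%, Panel A 78/110 = 70.9% → the 2025 panel
Overall: the 2025 panel 260/930 = 28.0%, Panel A 388/1009 = 38.5% → Panel A
Neither sweeps: the 2025 panel wins 1 of 3 groups, Panel A wins 2. Panel A wins overall but not every group — no Simpson reversal.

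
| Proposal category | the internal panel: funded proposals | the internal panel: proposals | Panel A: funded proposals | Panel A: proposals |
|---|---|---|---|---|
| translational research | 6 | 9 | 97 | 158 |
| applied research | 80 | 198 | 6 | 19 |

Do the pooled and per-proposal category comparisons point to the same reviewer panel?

Translational research: the internal panel 6/9 = 66.7%, Panel A 97/158 = 61.4% → the internal panel
Applied research: the internal panel 80/198 = 40.4%, Panel A 6/19 = 31.6% → the internal panel
Overall: the internal panel 86/207 = 41.5%, Panel A 103/177 = 58.2% → Panel A
The internal panel wins each proposal group but Panel A wins overall — the comparison reverses. The internal panel's proposals skew toward applied research, which has a lower base rate.

No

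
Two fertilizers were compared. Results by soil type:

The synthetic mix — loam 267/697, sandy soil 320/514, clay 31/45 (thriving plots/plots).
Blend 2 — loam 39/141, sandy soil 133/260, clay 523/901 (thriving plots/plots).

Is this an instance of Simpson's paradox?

Loam: the synthetic mix 267/697 = 38.3%, Blend 2 39/141 = 27.7% → the synthetic mix
Sandy soil: the synthetic mix 320/514 = 62.3%, Blend 2 133/260 = 51.2% → the synthetic mix
Clay: the synthetic mix 31/45 = 68.9%, Blend 2 523/901 = 58.0% → the synthetic mix
Overall: the synthetic mix 618/1256 = 49.2%, Blend 2 695/1302 = 53.4% → Blend 2
The synthetic mix wins each soil group but Blend 2 wins overall — the comparison reverses. The synthetic mix's plots skew toward loam, which has a lower base rate.

Yes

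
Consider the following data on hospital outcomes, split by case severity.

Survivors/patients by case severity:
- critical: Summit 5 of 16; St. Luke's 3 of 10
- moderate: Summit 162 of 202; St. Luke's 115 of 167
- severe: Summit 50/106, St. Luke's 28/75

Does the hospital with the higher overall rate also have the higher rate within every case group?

Yes

Critical: Summit 5/16 = 31.2%, St. Luke's 3/10 = 30.0% → Summit
Moderate: Summit 162/202 = 80.2%, St. Luke's 115/167 = 68.9% → Summit
Severe: Summit 50/106 = 47.2%, St. Luke's 28/75 = 37.3% → Summit
Overall: Summit 217/324 = 67.0%, St. Luke's 146/252 = 57.9% → Summit
Summit wins overall and in every case group — no reversal.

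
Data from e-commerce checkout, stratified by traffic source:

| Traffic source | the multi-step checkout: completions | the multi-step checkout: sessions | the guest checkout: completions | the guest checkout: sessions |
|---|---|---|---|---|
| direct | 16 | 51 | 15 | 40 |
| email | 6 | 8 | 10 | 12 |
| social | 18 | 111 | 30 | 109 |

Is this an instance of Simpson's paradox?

Direct: the multi-step checkout 16/51 = 31.4%, the guest checkout 15/40 = 37.5% → the guest checkout
Email: the multi-step checkout 6/8 = 75.0%, the guest checkout 10/12 = 83.3% → the guest checkout
Social: the multi-step checkout 18/111 = 16.2%, the guest checkout 30/109 = 27.5% → the guest checkout
Overall: the multi-step checkout 40/170 = 23.5%, the guest checkout 55/161 = 34.2% → the guest checkout
The guest checkout wins overall and in every traffic group — no reversal.

No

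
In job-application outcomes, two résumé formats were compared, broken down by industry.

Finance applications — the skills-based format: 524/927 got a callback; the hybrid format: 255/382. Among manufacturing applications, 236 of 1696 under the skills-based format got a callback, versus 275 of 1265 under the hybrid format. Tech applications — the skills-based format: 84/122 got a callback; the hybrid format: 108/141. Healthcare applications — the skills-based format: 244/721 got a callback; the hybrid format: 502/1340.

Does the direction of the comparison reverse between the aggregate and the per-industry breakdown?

Finance: the skills-based format 524/927 = 56.5%, the hybrid format 255/382 = 66.8% → the hybrid format
Manufacturing: the skills-based format 236/1696 = 13.9%, the hybrid format 275/1265 = 21.7% → the hybrid format
Tech: the skills-based format 84/122 = 68.9%, the hybrid format 108/141 = 76.6% → the hybrid format
Healthcare: the skills-based format 244/721 = 33.8%, the hybrid format 502/1340 = 37.5% → the hybrid format
Overall: the skills-based format 1088/3466 = 31.4%, the hybrid format 1140/3128 = 36.4% → the hybrid format
The hybrid format wins overall and in every industry group — no reversal.

No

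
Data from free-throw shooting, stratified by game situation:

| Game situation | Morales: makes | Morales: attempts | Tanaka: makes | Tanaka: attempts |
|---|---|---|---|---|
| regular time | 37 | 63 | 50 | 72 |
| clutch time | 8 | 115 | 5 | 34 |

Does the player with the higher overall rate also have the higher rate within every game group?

Yes

Regular time: Morales 37/63 = 58.7%, Tanaka 50/72 = 69.4% → Tanaka
Clutch time: Morales 8/115 = 7.0%, Tanaka 5/34 = 14.7% → Tanaka
Overall: Morales 45/178 = 25.3%, Tanaka 55/106 = 51.9% → Tanaka
Tanaka wins overall and in every game group — no reversal.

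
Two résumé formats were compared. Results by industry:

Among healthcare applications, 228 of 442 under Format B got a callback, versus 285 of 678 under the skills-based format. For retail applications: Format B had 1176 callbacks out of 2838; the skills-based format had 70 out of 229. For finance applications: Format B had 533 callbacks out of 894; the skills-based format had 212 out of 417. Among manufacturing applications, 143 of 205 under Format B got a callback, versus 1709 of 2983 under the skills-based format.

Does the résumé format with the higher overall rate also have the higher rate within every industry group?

Healthcare: Format B 228/442 = 51.6%, the skills-based format 285/678 = 42.0% → Format B
Retail: Format B 1176/2838 = 41.4%, the skills-based format 70/229 = 30.6% → Format B
Finance: Format B 533/894 = 59.6%, the skills-based format 212/417 = 50.8% → Format B
Manufacturing: Format B 143/205 = 69.8%, the skills-based format 1709/2983 = 57.3% → Format B
Overall: Format B 2080/4379 = 47.5%, the skills-based format 2276/4307 = 52.8% → the skills-based format
Format B wins each industry group but the skills-based format wins overall — the comparison reverses. Format B's applications skew toward retail, which has a lower base rate.

No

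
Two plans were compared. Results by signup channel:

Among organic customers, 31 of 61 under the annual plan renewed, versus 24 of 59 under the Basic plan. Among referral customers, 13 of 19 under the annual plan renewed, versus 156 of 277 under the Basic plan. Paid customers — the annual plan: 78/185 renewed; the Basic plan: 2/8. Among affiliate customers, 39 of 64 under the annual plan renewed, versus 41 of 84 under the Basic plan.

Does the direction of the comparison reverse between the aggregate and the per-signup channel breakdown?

Organic: the annual plan 31/61 = 50.8%, the Basic plan 24/59 = 40.7% → the annual plan
Referral: the annual plan 13/19 = 68.4%, the Basic plan 156/277 = 56.3% → the annual plan
Paid: the annual plan 78/185 = 42.2%, the Basic plan 2/8 = 25.0% → the annual plan
Affiliate: the annual plan 39/64 = 60.9%, the Basic plan 41/84 = 48.8% → the annual plan
Overall: the annual plan 161/329 = 48.9%, the Basic plan 223/428 = 52.1% → the Basic plan
The annual plan wins each signup group but the Basic plan wins overall — the comparison reverses. The annual plan's customers skew toward paid, which has a lower base rate.

Yes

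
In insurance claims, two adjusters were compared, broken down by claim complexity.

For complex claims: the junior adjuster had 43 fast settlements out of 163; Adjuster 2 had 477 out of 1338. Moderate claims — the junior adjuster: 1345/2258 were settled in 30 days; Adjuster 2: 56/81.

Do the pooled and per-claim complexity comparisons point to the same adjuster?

Complex: the junior adjuster 43/163 = 26.4%, Adjuster 2 477/1338 = 35.7% → Adjuster 2
Moderate: the junior adjuster 1345/2258 = 59.6%, Adjuster 2 56/81 = 69.1% → Adjuster 2
Overall: the junior adjuster 1388/2421 = 57.3%, Adjuster 2 533/1419 = 37.6% → the junior adjuster
Adjuster 2 wins each claim group but the junior adjuster wins overall — the comparison reverses. Adjuster 2's claims skew toward complex, which has a lower base rate.

No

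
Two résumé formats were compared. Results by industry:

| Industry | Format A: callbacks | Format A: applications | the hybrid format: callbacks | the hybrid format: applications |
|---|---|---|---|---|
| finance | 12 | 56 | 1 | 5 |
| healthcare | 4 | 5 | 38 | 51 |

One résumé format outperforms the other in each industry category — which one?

Format A

Finance: Format A 12/56 = 21.4%, the hybrid format 1/5 = 20.0% → Format A
Healthcare: Format A 4/5 = 80.0%, the hybrid format 38/51 = 74.5% → Format A
Format A has the higher rate in both groups.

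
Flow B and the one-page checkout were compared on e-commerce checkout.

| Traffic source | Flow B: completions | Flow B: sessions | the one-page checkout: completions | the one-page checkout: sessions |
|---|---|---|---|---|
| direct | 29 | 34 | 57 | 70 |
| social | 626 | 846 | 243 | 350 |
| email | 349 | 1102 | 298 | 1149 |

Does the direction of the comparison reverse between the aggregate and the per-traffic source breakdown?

No

Direct: Flow B 29/34 = 85.3%, the one-page checkout 57/70 = 81.4% → Flow B
Social: Flow B 626/846 = 74.0%, the one-page checkout 243/350 = 69.4% → Flow B
Email: Flow B 349/1102 = 31.7%, the one-page checkout 298/1149 = 25.9% → Flow B
Overall: Flow B 1004/1982 = 50.7%, the one-page checkout 598/1569 = 38.1% → Flow B
Flow B wins overall and in every traffic group — no reversal.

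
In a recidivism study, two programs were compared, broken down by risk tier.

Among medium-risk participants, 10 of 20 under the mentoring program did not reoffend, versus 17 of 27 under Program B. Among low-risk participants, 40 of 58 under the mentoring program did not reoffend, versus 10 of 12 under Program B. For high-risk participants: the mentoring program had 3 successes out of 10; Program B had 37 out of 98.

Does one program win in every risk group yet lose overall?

Medium-risk: the mentoring program 10/20 = 50.0%, Program B 17/27 = 63.0% → Program B
Low-risk: the mentoring program 40/58 = 69.0%, Program B 10/12 = 83.3% → Program B
High-risk: the mentoring program 3/10 = 30.0%, Program B 37/98 = 37.8% → Program B
Overall: the mentoring program 53/88 = 60.2%, Program B 64/137 = 46.7% → the mentoring program
Program B wins each risk group but the mentoring program wins overall — the comparison reverses. Program B's participants skew toward high-risk, which has a lower base rate.

Yes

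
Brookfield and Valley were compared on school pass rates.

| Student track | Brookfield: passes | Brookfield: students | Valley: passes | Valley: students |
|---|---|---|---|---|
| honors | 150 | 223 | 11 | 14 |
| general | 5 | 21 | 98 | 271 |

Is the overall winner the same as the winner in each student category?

No

Honors: Brookfield 150/223 = 67.3%, Valley 11/14 = 78.6% → Valley
General: Brookfield 5/21 = 23.8%, Valley 98/271 = 36.2% → Valley
Overall: Brookfield 155/244 = 63.5%, Valley 109/285 = 38.2% → Brookfield
Valley wins each student group but Brookfield wins overall — the comparison reverses. Valley's students skew toward general, which has a lower base rate.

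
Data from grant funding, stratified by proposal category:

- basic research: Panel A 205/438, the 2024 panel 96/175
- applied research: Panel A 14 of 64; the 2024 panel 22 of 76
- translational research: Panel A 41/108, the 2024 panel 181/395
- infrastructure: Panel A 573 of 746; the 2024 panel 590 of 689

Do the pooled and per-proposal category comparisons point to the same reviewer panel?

Basic research: Panel A 205/438 = 46.8%, the 2024 panel 96/175 = 54.9% → the 2024 panel
Applied research: Panel A 14/64 = 21.9%, the 2024 panel 22/76 = 28.9% → the 2024 panel
Translational research: Panel A 41/108 = 38.0%, the 2024 panel 181/395 = 45.8% → the 2024 panel
Infrastructure: Panel A 573/746 = 76.8%, the 2024 panel 590/689 = 85.6% → the 2024 panel
Overall: Panel A 833/1356 = 61.4%, the 2024 panel 889/1335 = 66.6% → the 2024 panel
The 2024 panel wins overall and in every proposal group — no reversal.

Yes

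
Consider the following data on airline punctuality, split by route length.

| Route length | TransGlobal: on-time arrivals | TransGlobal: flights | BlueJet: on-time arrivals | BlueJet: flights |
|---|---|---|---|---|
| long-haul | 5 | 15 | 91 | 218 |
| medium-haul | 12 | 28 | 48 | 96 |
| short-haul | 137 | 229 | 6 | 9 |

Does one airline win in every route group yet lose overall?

Yes

Long-haul: TransGlobal 5/15 = 33.3%, BlueJet 91/218 = 41.7% → BlueJet
Medium-haul: TransGlobal 12/28 = 42.9%, BlueJet 48/96 = 50.0% → BlueJet
Short-haul: TransGlobal 137/229 = 59.8%, BlueJet 6/9 = 66.7% → BlueJet
Overall: TransGlobal 154/272 = 56.6%, BlueJet 145/323 = 44.9% → TransGlobal
BlueJet wins each route group but TransGlobal wins overall — the comparison reverses. BlueJet's flights skew toward long-haul, which has a lower base rate.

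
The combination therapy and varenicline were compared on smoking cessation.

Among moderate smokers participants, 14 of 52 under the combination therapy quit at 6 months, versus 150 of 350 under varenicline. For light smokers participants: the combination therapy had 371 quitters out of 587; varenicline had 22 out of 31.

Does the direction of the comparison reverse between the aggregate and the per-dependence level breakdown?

Moderate smokers: the combination therapy 14/52 = 26.9%, varenicline 150/350 = 42.9% → varenicline
Light smokers: the combination therapy 371/587 = 63.2%, varenicline 22/31 = 71.0% → varenicline
Overall: the combination therapy 385/639 = 60.3%, varenicline 172/381 = 45.1% → the combination therapy
Varenicline wins each dependence group but the combination therapy wins overall — the comparison reverses. Varenicline's participants skew toward moderate smokers, which has a lower base rate.

Yes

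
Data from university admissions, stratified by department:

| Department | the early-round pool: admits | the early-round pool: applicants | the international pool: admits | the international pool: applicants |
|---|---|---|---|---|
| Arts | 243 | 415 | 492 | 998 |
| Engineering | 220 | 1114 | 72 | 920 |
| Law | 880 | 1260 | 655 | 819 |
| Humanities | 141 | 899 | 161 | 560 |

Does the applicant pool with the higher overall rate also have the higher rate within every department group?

Arts: the early-round pool 243/415 = 58.6%, the international pool 492/998 = 49.3% → the early-round pool
Engineering: the early-round pool 220/1114 = 19.7%, the international pool 72/920 = 7.8% → the early-round pool
Law: the early-round pool 880/1260 = 69.8%, the international pool 655/819 = 80.0% → the international pool
Humanities: the early-round pool 141/899 = 15.7%, the international pool 161/560 = 28.8% → the international pool
Overall: the early-round pool 1484/3688 = 40.2%, the international pool 1380/3297 = 41.9% → the international pool
Neither sweeps: the early-round pool wins 2 of 4 groups, the international pool wins 2. The international pool wins overall but not every group — no Simpson reversal.

No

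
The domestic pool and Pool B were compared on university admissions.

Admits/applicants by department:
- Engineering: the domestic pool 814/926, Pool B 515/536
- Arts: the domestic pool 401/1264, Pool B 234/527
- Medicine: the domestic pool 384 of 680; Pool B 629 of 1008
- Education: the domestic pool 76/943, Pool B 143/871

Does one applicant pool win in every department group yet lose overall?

Engineering: the domestic pool 814/926 = 87.9%, Pool B 515/536 = 96.1% → Pool B
Arts: the domestic pool 401/1264 = 31.7%, Pool B 234/527 = 44.4% → Pool B
Medicine: the domestic pool 384/680 = 56.5%, Pool B 629/1008 = 62.4% → Pool B
Education: the domestic pool 76/943 = 8.1%, Pool B 143/871 = 16.4% → Pool B
Overall: the domestic pool 1675/3813 = 43.9%, Pool B 1521/2942 = 51.7% → Pool B
Pool B wins overall and in every department group — no reversal.

No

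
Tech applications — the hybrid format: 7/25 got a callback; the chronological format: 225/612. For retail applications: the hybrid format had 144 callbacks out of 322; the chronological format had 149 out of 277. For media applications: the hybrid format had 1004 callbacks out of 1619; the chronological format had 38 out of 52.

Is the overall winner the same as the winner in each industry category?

Tech: the hybrid format 7/25 = 28.0%, the chronological format 225/612 = 36.8% → the chronological format
Retail: the hybrid format 144/322 = 44.7%, the chronological format 149/277 = 53.8% → the chronological format
Media: the hybrid format 1004/1619 = 62.0%, the chronological format 38/52 = 73.1% → the chronological format
Overall: the hybrid format 1155/1966 = 58.7%, the chronological format 412/941 = 43.8% → the hybrid format
The chronological format wins each industry group but the hybrid format wins overall — the comparison reverses. The chronological format's applications skew toward tech, which has a lower base rate.

No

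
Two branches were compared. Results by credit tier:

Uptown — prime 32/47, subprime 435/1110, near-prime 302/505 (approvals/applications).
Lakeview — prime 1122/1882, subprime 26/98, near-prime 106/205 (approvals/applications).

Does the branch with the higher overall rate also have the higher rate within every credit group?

Prime: Uptown 32/47 = 68.1%, Lakeview 1122/1882 = 59.6% → Uptown
Subprime: Uptown 435/1110 = 39.2%, Lakeview 26/98 = 26.5% → Uptown
Near-prime: Uptown 302/505 = 59.8%, Lakeview 106/205 = 51.7% → Uptown
Overall: Uptown 769/1662 = 46.3%, Lakeview 1254/2185 = 57.4% → Lakeview
Uptown wins each credit group but Lakeview wins overall — the comparison reverses. Uptown's applications skew toward subprime, which has a lower base rate.

No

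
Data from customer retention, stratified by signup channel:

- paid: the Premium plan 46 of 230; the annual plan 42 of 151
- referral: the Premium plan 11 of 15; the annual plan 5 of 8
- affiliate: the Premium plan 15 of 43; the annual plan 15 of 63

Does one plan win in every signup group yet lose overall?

No

Paid: the Premium plan 46/230 = 20.0%, the annual plan 42/151 = 27.8% → the annual plan
Referral: the Premium plan 11/15 = 73.3%, the annual plan 5/8 = 62.5% → the Premium plan
Affiliate: the Premium plan 15/43 = 34.9%, the annual plan 15/63 = 23.8% → the Premium plan
Overall: the Premium plan 72/288 = 25.0%, the annual plan 62/222 = 27.9% → the annual plan
Neither sweeps: the Premium plan wins 2 of 3 groups, the annual plan wins 1. The annual plan wins overall but not every group — no Simpson reversal.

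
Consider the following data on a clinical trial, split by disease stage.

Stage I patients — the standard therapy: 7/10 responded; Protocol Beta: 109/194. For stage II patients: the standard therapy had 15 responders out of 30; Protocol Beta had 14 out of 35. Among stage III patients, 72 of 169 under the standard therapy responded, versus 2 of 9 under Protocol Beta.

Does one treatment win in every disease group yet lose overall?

Stage I: the standard therapy 7/10 = 70.0%, Protocol Beta 109/194 = 56.2% → the standard therapy
Stage II: the standard therapy 15/30 = 50.0%, Protocol Beta 14/35 = 40.0% → the standard therapy
Stage III: the standard therapy 72/169 = 42.6%, Protocol Beta 2/9 = 22.2% → the standard therapy
Overall: the standard therapy 94/209 = 45.0%, Protocol Beta 125/238 = 52.5% → Protocol Beta
The standard therapy wins each disease group but Protocol Beta wins overall — the comparison reverses. The standard therapy's patients skew toward stage III, which has a lower base rate.

Yes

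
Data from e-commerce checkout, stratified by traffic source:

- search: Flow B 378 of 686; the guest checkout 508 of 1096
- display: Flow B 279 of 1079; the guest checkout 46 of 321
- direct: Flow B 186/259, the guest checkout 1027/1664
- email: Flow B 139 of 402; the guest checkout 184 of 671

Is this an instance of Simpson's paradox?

Search: Flow B 378/686 = 55.1%, the guest checkout 508/1096 = 46.4% → Flow B
Display: Flow B 279/1079 = 25.9%, the guest checkout 46/321 = 14.3% → Flow B
Direct: Flow B 186/259 = 71.8%, the guest checkout 1027/1664 = 61.7% → Flow B
Email: Flow B 139/402 = 34.6%, the guest checkout 184/671 = 27.4% → Flow B
Overall: Flow B 982/2426 = 40.5%, the guest checkout 1765/3752 = 47.0% → the guest checkout
Flow B wins each traffic group but the guest checkout wins overall — the comparison reverses. Flow B's sessions skew toward display, which has a lower base rate.

Yes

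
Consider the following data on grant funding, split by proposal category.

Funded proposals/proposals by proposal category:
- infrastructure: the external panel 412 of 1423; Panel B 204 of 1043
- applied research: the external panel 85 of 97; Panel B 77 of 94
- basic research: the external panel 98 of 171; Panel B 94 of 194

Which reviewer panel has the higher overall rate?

Infrastructure: the external panel 412/1423 = 29.0%, Panel B 204/1043 = 19.6% → the external panel
Applied research: the external panel 85/97 = 87.6%, Panel B 77/94 = 81.9% → the external panel
Basic research: the external panel 98/171 = 57.3%, Panel B 94/194 = 48.5% → the external panel
Overall: the external panel 595/1691 = 35.2%, Panel B 375/1331 = 28.2% → the external panel

the external panel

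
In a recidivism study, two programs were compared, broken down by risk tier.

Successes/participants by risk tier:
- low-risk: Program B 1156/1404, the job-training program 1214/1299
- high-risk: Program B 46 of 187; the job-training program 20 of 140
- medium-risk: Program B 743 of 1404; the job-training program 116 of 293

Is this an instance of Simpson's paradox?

No

Low-risk: Program B 1156/1404 = 82.3%, the job-training program 1214/1299 = 93.5% → the job-training program
High-risk: Program B 46/187 = 24.6%, the job-training program 20/140 = 14.3% → Program B
Medium-risk: Program B 743/1404 = 52.9%, the job-training program 116/293 = 39.6% → Program B
Overall: Program B 1945/2995 = 64.9%, the job-training program 1350/1732 = 77.9% → the job-training program
Neither sweeps: Program B wins 2 of 3 groups, the job-training program wins 1. The job-training program wins overall but not every group — no Simpson reversal.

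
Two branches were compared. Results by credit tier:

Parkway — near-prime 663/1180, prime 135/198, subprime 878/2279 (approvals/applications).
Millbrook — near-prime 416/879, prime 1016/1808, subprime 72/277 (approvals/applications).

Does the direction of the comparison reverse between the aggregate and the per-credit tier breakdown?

Near-prime: Parkway 663/1180 = 56.2%, Millbrook 416/879 = 47.3% → Parkway
Prime: Parkway 135/198 = 68.2%, Millbrook 1016/1808 = 56.2% → Parkway
Subprime: Parkway 878/2279 = 38.5%, Millbrook 72/277 = 26.0% → Parkway
Overall: Parkway 1676/3657 = 45.8%, Millbrook 1504/2964 = 50.7% → Millbrook
Parkway wins each credit group but Millbrook wins overall — the comparison reverses. Parkway's applications skew toward subprime, which has a lower base rate.

Yes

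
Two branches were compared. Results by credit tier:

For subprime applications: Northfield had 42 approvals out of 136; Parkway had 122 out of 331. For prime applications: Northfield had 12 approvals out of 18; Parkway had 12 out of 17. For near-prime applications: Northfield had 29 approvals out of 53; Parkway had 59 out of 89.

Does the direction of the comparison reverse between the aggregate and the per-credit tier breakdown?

No

Subprime: Northfield 42/136 = 30.9%, Parkway 122/331 = 36.9% → Parkway
Prime: Northfield 12/18 = 66.7%, Parkway 12/17 = 70.6% → Parkway
Near-prime: Northfield 29/53 = 54.7%, Parkway 59/89 = 66.3% → Parkway
Overall: Northfield 83/207 = 40.1%, Parkway 193/437 = 44.2% → Parkway
Parkway wins overall and in every credit group — no reversal.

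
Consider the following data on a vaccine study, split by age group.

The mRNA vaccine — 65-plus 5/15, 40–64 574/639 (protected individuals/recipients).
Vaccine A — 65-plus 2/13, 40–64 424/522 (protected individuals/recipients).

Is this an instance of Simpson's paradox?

No

65-plus: the mRNA vaccine 5/15 = 33.3%, Vaccine A 2/13 = 15.4% → the mRNA vaccine
40–64: the mRNA vaccine 574/639 = 89.8%, Vaccine A 424/522 = 81.2% → the mRNA vaccine
Overall: the mRNA vaccine 579/654 = 88.5%, Vaccine A 426/535 = 79.6% → the mRNA vaccine
The mRNA vaccine wins overall and in every age group — no reversal.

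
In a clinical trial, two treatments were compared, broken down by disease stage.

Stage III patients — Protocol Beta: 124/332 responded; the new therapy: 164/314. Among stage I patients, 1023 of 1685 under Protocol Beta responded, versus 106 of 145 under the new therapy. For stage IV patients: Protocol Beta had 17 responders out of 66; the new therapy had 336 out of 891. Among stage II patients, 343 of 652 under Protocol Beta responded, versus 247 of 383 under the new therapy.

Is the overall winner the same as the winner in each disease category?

No

Stage III: Protocol Beta 124/332 = 37.3%, the new therapy 164/314 = 52.2% → the new therapy
Stage I: Protocol Beta 1023/1685 = 60.7%, the new therapy 106/145 = 73.1% → the new therapy
Stage IV: Protocol Beta 17/66 = 25.8%, the new therapy 336/891 = 37.7% → the new therapy
Stage II: Protocol Beta 343/652 = 52.6%, the new therapy 247/383 = 64.5% → the new therapy
Overall: Protocol Beta 1507/2735 = 55.1%, the new therapy 853/1733 = 49.2% → Protocol Beta
The new therapy wins each disease group but Protocol Beta wins overall — the comparison reverses. The new therapy's patients skew toward stage IV, which has a lower base rate.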